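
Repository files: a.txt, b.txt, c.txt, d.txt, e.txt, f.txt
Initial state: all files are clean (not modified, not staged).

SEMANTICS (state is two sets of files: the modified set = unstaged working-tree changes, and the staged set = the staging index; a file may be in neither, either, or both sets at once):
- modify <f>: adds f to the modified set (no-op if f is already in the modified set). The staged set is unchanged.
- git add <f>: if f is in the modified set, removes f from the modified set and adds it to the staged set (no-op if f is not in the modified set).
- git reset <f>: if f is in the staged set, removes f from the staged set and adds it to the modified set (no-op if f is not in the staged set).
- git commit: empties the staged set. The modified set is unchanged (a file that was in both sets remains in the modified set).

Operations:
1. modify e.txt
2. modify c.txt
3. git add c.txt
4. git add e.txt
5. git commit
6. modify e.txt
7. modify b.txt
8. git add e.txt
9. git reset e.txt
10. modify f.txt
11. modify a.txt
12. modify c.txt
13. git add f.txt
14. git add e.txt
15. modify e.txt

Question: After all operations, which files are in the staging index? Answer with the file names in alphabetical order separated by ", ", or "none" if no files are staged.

After op 1 (modify e.txt): modified={e.txt} staged={none}
After op 2 (modify c.txt): modified={c.txt, e.txt} staged={none}
After op 3 (git add c.txt): modified={e.txt} staged={c.txt}
After op 4 (git add e.txt): modified={none} staged={c.txt, e.txt}
After op 5 (git commit): modified={none} staged={none}
After op 6 (modify e.txt): modified={e.txt} staged={none}
After op 7 (modify b.txt): modified={b.txt, e.txt} staged={none}
After op 8 (git add e.txt): modified={b.txt} staged={e.txt}
After op 9 (git reset e.txt): modified={b.txt, e.txt} staged={none}
After op 10 (modify f.txt): modified={b.txt, e.txt, f.txt} staged={none}
After op 11 (modify a.txt): modified={a.txt, b.txt, e.txt, f.txt} staged={none}
After op 12 (modify c.txt): modified={a.txt, b.txt, c.txt, e.txt, f.txt} staged={none}
After op 13 (git add f.txt): modified={a.txt, b.txt, c.txt, e.txt} staged={f.txt}
After op 14 (git add e.txt): modified={a.txt, b.txt, c.txt} staged={e.txt, f.txt}
After op 15 (modify e.txt): modified={a.txt, b.txt, c.txt, e.txt} staged={e.txt, f.txt}

Answer: e.txt, f.txt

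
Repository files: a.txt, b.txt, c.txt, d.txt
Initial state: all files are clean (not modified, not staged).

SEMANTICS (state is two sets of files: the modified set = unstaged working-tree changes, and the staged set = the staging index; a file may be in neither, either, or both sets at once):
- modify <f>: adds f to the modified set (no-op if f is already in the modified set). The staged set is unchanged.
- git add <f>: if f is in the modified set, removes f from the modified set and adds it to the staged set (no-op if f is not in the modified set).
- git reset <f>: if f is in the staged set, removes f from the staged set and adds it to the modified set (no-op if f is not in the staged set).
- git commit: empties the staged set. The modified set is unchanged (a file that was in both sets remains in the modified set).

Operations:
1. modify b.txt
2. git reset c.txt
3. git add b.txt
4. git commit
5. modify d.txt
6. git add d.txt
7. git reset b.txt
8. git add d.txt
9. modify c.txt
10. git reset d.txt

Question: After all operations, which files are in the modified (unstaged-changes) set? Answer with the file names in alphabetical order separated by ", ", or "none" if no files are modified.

Answer: c.txt, d.txt

Derivation:
After op 1 (modify b.txt): modified={b.txt} staged={none}
After op 2 (git reset c.txt): modified={b.txt} staged={none}
After op 3 (git add b.txt): modified={none} staged={b.txt}
After op 4 (git commit): modified={none} staged={none}
After op 5 (modify d.txt): modified={d.txt} staged={none}
After op 6 (git add d.txt): modified={none} staged={d.txt}
After op 7 (git reset b.txt): modified={none} staged={d.txt}
After op 8 (git add d.txt): modified={none} staged={d.txt}
After op 9 (modify c.txt): modified={c.txt} staged={d.txt}
After op 10 (git reset d.txt): modified={c.txt, d.txt} staged={none}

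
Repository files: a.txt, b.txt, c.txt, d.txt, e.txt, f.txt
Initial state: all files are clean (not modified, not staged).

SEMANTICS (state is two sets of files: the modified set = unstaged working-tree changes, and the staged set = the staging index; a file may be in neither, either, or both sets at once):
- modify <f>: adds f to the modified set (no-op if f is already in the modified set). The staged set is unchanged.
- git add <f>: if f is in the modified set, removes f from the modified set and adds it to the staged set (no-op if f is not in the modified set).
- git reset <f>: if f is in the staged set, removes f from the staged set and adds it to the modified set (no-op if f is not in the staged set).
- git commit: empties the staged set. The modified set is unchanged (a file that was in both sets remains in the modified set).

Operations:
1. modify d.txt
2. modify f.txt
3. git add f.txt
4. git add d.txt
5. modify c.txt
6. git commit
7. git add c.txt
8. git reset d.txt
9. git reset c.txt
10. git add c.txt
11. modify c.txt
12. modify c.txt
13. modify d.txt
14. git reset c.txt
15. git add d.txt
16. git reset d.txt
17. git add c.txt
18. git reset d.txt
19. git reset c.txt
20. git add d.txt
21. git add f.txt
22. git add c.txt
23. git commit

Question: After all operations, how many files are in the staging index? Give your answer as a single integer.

After op 1 (modify d.txt): modified={d.txt} staged={none}
After op 2 (modify f.txt): modified={d.txt, f.txt} staged={none}
After op 3 (git add f.txt): modified={d.txt} staged={f.txt}
After op 4 (git add d.txt): modified={none} staged={d.txt, f.txt}
After op 5 (modify c.txt): modified={c.txt} staged={d.txt, f.txt}
After op 6 (git commit): modified={c.txt} staged={none}
After op 7 (git add c.txt): modified={none} staged={c.txt}
After op 8 (git reset d.txt): modified={none} staged={c.txt}
After op 9 (git reset c.txt): modified={c.txt} staged={none}
After op 10 (git add c.txt): modified={none} staged={c.txt}
After op 11 (modify c.txt): modified={c.txt} staged={c.txt}
After op 12 (modify c.txt): modified={c.txt} staged={c.txt}
After op 13 (modify d.txt): modified={c.txt, d.txt} staged={c.txt}
After op 14 (git reset c.txt): modified={c.txt, d.txt} staged={none}
After op 15 (git add d.txt): modified={c.txt} staged={d.txt}
After op 16 (git reset d.txt): modified={c.txt, d.txt} staged={none}
After op 17 (git add c.txt): modified={d.txt} staged={c.txt}
After op 18 (git reset d.txt): modified={d.txt} staged={c.txt}
After op 19 (git reset c.txt): modified={c.txt, d.txt} staged={none}
After op 20 (git add d.txt): modified={c.txt} staged={d.txt}
After op 21 (git add f.txt): modified={c.txt} staged={d.txt}
After op 22 (git add c.txt): modified={none} staged={c.txt, d.txt}
After op 23 (git commit): modified={none} staged={none}
Final staged set: {none} -> count=0

Answer: 0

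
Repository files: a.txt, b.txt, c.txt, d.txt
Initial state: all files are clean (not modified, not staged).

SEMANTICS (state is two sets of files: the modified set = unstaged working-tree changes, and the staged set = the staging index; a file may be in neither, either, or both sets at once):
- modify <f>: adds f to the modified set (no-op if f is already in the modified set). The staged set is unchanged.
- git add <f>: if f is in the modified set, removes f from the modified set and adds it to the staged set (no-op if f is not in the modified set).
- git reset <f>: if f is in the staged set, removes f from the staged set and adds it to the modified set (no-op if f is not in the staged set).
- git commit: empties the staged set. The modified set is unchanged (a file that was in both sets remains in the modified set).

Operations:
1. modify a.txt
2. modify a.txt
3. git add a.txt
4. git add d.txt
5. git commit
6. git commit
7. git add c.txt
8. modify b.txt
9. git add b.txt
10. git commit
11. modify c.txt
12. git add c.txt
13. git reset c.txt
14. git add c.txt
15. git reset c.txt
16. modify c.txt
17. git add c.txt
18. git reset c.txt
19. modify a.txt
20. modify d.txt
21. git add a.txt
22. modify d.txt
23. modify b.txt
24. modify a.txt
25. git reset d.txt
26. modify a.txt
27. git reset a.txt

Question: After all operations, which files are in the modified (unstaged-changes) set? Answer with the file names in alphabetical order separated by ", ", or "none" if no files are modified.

Answer: a.txt, b.txt, c.txt, d.txt

Derivation:
After op 1 (modify a.txt): modified={a.txt} staged={none}
After op 2 (modify a.txt): modified={a.txt} staged={none}
After op 3 (git add a.txt): modified={none} staged={a.txt}
After op 4 (git add d.txt): modified={none} staged={a.txt}
After op 5 (git commit): modified={none} staged={none}
After op 6 (git commit): modified={none} staged={none}
After op 7 (git add c.txt): modified={none} staged={none}
After op 8 (modify b.txt): modified={b.txt} staged={none}
After op 9 (git add b.txt): modified={none} staged={b.txt}
After op 10 (git commit): modified={none} staged={none}
After op 11 (modify c.txt): modified={c.txt} staged={none}
After op 12 (git add c.txt): modified={none} staged={c.txt}
After op 13 (git reset c.txt): modified={c.txt} staged={none}
After op 14 (git add c.txt): modified={none} staged={c.txt}
After op 15 (git reset c.txt): modified={c.txt} staged={none}
After op 16 (modify c.txt): modified={c.txt} staged={none}
After op 17 (git add c.txt): modified={none} staged={c.txt}
After op 18 (git reset c.txt): modified={c.txt} staged={none}
After op 19 (modify a.txt): modified={a.txt, c.txt} staged={none}
After op 20 (modify d.txt): modified={a.txt, c.txt, d.txt} staged={none}
After op 21 (git add a.txt): modified={c.txt, d.txt} staged={a.txt}
After op 22 (modify d.txt): modified={c.txt, d.txt} staged={a.txt}
After op 23 (modify b.txt): modified={b.txt, c.txt, d.txt} staged={a.txt}
After op 24 (modify a.txt): modified={a.txt, b.txt, c.txt, d.txt} staged={a.txt}
After op 25 (git reset d.txt): modified={a.txt, b.txt, c.txt, d.txt} staged={a.txt}
After op 26 (modify a.txt): modified={a.txt, b.txt, c.txt, d.txt} staged={a.txt}
After op 27 (git reset a.txt): modified={a.txt, b.txt, c.txt, d.txt} staged={none}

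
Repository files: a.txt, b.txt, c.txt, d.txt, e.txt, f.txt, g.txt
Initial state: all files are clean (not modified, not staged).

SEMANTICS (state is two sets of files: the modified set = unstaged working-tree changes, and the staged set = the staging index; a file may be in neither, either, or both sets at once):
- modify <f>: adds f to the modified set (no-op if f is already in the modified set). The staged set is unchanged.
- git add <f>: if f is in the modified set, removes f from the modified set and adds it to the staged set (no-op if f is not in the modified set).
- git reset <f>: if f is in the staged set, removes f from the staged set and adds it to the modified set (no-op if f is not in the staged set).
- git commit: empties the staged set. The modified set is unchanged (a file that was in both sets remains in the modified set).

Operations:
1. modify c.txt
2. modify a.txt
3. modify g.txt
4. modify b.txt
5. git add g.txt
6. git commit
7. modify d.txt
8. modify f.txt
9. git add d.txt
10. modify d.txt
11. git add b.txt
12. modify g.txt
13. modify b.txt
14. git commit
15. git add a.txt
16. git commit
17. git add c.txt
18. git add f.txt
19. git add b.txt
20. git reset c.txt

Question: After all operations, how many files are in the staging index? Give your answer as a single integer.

After op 1 (modify c.txt): modified={c.txt} staged={none}
After op 2 (modify a.txt): modified={a.txt, c.txt} staged={none}
After op 3 (modify g.txt): modified={a.txt, c.txt, g.txt} staged={none}
After op 4 (modify b.txt): modified={a.txt, b.txt, c.txt, g.txt} staged={none}
After op 5 (git add g.txt): modified={a.txt, b.txt, c.txt} staged={g.txt}
After op 6 (git commit): modified={a.txt, b.txt, c.txt} staged={none}
After op 7 (modify d.txt): modified={a.txt, b.txt, c.txt, d.txt} staged={none}
After op 8 (modify f.txt): modified={a.txt, b.txt, c.txt, d.txt, f.txt} staged={none}
After op 9 (git add d.txt): modified={a.txt, b.txt, c.txt, f.txt} staged={d.txt}
After op 10 (modify d.txt): modified={a.txt, b.txt, c.txt, d.txt, f.txt} staged={d.txt}
After op 11 (git add b.txt): modified={a.txt, c.txt, d.txt, f.txt} staged={b.txt, d.txt}
After op 12 (modify g.txt): modified={a.txt, c.txt, d.txt, f.txt, g.txt} staged={b.txt, d.txt}
After op 13 (modify b.txt): modified={a.txt, b.txt, c.txt, d.txt, f.txt, g.txt} staged={b.txt, d.txt}
After op 14 (git commit): modified={a.txt, b.txt, c.txt, d.txt, f.txt, g.txt} staged={none}
After op 15 (git add a.txt): modified={b.txt, c.txt, d.txt, f.txt, g.txt} staged={a.txt}
After op 16 (git commit): modified={b.txt, c.txt, d.txt, f.txt, g.txt} staged={none}
After op 17 (git add c.txt): modified={b.txt, d.txt, f.txt, g.txt} staged={c.txt}
After op 18 (git add f.txt): modified={b.txt, d.txt, g.txt} staged={c.txt, f.txt}
After op 19 (git add b.txt): modified={d.txt, g.txt} staged={b.txt, c.txt, f.txt}
After op 20 (git reset c.txt): modified={c.txt, d.txt, g.txt} staged={b.txt, f.txt}
Final staged set: {b.txt, f.txt} -> count=2

Answer: 2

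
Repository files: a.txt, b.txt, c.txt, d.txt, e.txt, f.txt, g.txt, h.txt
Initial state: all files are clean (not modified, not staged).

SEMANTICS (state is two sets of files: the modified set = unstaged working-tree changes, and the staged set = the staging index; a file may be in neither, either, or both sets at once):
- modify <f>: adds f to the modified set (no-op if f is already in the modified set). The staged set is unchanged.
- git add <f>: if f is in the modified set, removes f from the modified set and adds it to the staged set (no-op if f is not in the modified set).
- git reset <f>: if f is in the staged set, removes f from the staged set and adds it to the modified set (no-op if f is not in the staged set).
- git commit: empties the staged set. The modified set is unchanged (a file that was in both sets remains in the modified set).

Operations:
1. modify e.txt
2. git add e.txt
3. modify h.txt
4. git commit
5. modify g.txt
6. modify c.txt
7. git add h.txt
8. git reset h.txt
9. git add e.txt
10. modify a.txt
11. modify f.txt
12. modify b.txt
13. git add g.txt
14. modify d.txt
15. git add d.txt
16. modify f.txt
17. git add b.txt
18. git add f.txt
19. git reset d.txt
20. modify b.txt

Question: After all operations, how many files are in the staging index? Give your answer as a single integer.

After op 1 (modify e.txt): modified={e.txt} staged={none}
After op 2 (git add e.txt): modified={none} staged={e.txt}
After op 3 (modify h.txt): modified={h.txt} staged={e.txt}
After op 4 (git commit): modified={h.txt} staged={none}
After op 5 (modify g.txt): modified={g.txt, h.txt} staged={none}
After op 6 (modify c.txt): modified={c.txt, g.txt, h.txt} staged={none}
After op 7 (git add h.txt): modified={c.txt, g.txt} staged={h.txt}
After op 8 (git reset h.txt): modified={c.txt, g.txt, h.txt} staged={none}
After op 9 (git add e.txt): modified={c.txt, g.txt, h.txt} staged={none}
After op 10 (modify a.txt): modified={a.txt, c.txt, g.txt, h.txt} staged={none}
After op 11 (modify f.txt): modified={a.txt, c.txt, f.txt, g.txt, h.txt} staged={none}
After op 12 (modify b.txt): modified={a.txt, b.txt, c.txt, f.txt, g.txt, h.txt} staged={none}
After op 13 (git add g.txt): modified={a.txt, b.txt, c.txt, f.txt, h.txt} staged={g.txt}
After op 14 (modify d.txt): modified={a.txt, b.txt, c.txt, d.txt, f.txt, h.txt} staged={g.txt}
After op 15 (git add d.txt): modified={a.txt, b.txt, c.txt, f.txt, h.txt} staged={d.txt, g.txt}
After op 16 (modify f.txt): modified={a.txt, b.txt, c.txt, f.txt, h.txt} staged={d.txt, g.txt}
After op 17 (git add b.txt): modified={a.txt, c.txt, f.txt, h.txt} staged={b.txt, d.txt, g.txt}
After op 18 (git add f.txt): modified={a.txt, c.txt, h.txt} staged={b.txt, d.txt, f.txt, g.txt}
After op 19 (git reset d.txt): modified={a.txt, c.txt, d.txt, h.txt} staged={b.txt, f.txt, g.txt}
After op 20 (modify b.txt): modified={a.txt, b.txt, c.txt, d.txt, h.txt} staged={b.txt, f.txt, g.txt}
Final staged set: {b.txt, f.txt, g.txt} -> count=3

Answer: 3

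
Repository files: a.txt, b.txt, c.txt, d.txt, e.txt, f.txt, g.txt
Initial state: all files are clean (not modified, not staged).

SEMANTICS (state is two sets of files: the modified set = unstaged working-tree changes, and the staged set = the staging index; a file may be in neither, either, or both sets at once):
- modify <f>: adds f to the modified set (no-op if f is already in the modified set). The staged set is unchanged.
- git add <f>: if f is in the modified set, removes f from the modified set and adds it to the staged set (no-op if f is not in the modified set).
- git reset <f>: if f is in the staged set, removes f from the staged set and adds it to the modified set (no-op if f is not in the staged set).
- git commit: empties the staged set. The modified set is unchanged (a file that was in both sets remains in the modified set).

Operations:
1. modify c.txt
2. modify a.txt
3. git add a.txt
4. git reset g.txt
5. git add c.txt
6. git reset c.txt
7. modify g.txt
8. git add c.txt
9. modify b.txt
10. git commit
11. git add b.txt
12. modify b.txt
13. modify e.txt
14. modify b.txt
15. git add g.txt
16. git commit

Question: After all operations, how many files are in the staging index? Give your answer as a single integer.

After op 1 (modify c.txt): modified={c.txt} staged={none}
After op 2 (modify a.txt): modified={a.txt, c.txt} staged={none}
After op 3 (git add a.txt): modified={c.txt} staged={a.txt}
After op 4 (git reset g.txt): modified={c.txt} staged={a.txt}
After op 5 (git add c.txt): modified={none} staged={a.txt, c.txt}
After op 6 (git reset c.txt): modified={c.txt} staged={a.txt}
After op 7 (modify g.txt): modified={c.txt, g.txt} staged={a.txt}
After op 8 (git add c.txt): modified={g.txt} staged={a.txt, c.txt}
After op 9 (modify b.txt): modified={b.txt, g.txt} staged={a.txt, c.txt}
After op 10 (git commit): modified={b.txt, g.txt} staged={none}
After op 11 (git add b.txt): modified={g.txt} staged={b.txt}
After op 12 (modify b.txt): modified={b.txt, g.txt} staged={b.txt}
After op 13 (modify e.txt): modified={b.txt, e.txt, g.txt} staged={b.txt}
After op 14 (modify b.txt): modified={b.txt, e.txt, g.txt} staged={b.txt}
After op 15 (git add g.txt): modified={b.txt, e.txt} staged={b.txt, g.txt}
After op 16 (git commit): modified={b.txt, e.txt} staged={none}
Final staged set: {none} -> count=0

Answer: 0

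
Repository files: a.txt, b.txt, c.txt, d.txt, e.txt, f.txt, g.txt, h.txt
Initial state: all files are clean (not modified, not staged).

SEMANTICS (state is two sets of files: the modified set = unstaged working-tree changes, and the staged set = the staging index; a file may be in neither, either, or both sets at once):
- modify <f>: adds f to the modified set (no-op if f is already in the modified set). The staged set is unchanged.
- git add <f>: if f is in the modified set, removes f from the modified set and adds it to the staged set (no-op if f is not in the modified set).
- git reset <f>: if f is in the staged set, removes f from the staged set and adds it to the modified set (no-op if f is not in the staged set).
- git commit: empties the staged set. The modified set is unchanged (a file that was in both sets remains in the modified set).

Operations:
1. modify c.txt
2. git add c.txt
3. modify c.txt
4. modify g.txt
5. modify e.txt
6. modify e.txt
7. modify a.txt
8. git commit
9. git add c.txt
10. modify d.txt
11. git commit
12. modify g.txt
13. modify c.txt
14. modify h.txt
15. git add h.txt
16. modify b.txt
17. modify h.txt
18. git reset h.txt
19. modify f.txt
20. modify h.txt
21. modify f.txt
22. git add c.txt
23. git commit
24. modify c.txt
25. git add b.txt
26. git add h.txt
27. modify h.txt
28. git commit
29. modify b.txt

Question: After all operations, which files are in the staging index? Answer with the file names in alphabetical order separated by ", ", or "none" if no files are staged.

After op 1 (modify c.txt): modified={c.txt} staged={none}
After op 2 (git add c.txt): modified={none} staged={c.txt}
After op 3 (modify c.txt): modified={c.txt} staged={c.txt}
After op 4 (modify g.txt): modified={c.txt, g.txt} staged={c.txt}
After op 5 (modify e.txt): modified={c.txt, e.txt, g.txt} staged={c.txt}
After op 6 (modify e.txt): modified={c.txt, e.txt, g.txt} staged={c.txt}
After op 7 (modify a.txt): modified={a.txt, c.txt, e.txt, g.txt} staged={c.txt}
After op 8 (git commit): modified={a.txt, c.txt, e.txt, g.txt} staged={none}
After op 9 (git add c.txt): modified={a.txt, e.txt, g.txt} staged={c.txt}
After op 10 (modify d.txt): modified={a.txt, d.txt, e.txt, g.txt} staged={c.txt}
After op 11 (git commit): modified={a.txt, d.txt, e.txt, g.txt} staged={none}
After op 12 (modify g.txt): modified={a.txt, d.txt, e.txt, g.txt} staged={none}
After op 13 (modify c.txt): modified={a.txt, c.txt, d.txt, e.txt, g.txt} staged={none}
After op 14 (modify h.txt): modified={a.txt, c.txt, d.txt, e.txt, g.txt, h.txt} staged={none}
After op 15 (git add h.txt): modified={a.txt, c.txt, d.txt, e.txt, g.txt} staged={h.txt}
After op 16 (modify b.txt): modified={a.txt, b.txt, c.txt, d.txt, e.txt, g.txt} staged={h.txt}
After op 17 (modify h.txt): modified={a.txt, b.txt, c.txt, d.txt, e.txt, g.txt, h.txt} staged={h.txt}
After op 18 (git reset h.txt): modified={a.txt, b.txt, c.txt, d.txt, e.txt, g.txt, h.txt} staged={none}
After op 19 (modify f.txt): modified={a.txt, b.txt, c.txt, d.txt, e.txt, f.txt, g.txt, h.txt} staged={none}
After op 20 (modify h.txt): modified={a.txt, b.txt, c.txt, d.txt, e.txt, f.txt, g.txt, h.txt} staged={none}
After op 21 (modify f.txt): modified={a.txt, b.txt, c.txt, d.txt, e.txt, f.txt, g.txt, h.txt} staged={none}
After op 22 (git add c.txt): modified={a.txt, b.txt, d.txt, e.txt, f.txt, g.txt, h.txt} staged={c.txt}
After op 23 (git commit): modified={a.txt, b.txt, d.txt, e.txt, f.txt, g.txt, h.txt} staged={none}
After op 24 (modify c.txt): modified={a.txt, b.txt, c.txt, d.txt, e.txt, f.txt, g.txt, h.txt} staged={none}
After op 25 (git add b.txt): modified={a.txt, c.txt, d.txt, e.txt, f.txt, g.txt, h.txt} staged={b.txt}
After op 26 (git add h.txt): modified={a.txt, c.txt, d.txt, e.txt, f.txt, g.txt} staged={b.txt, h.txt}
After op 27 (modify h.txt): modified={a.txt, c.txt, d.txt, e.txt, f.txt, g.txt, h.txt} staged={b.txt, h.txt}
After op 28 (git commit): modified={a.txt, c.txt, d.txt, e.txt, f.txt, g.txt, h.txt} staged={none}
After op 29 (modify b.txt): modified={a.txt, b.txt, c.txt, d.txt, e.txt, f.txt, g.txt, h.txt} staged={none}

Answer: none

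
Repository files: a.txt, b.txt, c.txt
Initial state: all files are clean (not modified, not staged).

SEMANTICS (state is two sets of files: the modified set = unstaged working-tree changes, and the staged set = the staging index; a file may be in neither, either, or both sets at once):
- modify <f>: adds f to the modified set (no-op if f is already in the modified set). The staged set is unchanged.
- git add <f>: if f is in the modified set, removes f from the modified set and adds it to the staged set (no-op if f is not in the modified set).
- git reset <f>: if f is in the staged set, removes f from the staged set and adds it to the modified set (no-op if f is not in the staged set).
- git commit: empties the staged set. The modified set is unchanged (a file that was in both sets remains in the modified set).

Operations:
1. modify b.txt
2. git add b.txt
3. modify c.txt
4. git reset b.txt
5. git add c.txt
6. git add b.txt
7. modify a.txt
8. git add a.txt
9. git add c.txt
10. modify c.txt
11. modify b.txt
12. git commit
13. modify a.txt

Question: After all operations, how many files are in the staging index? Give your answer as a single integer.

Answer: 0

Derivation:
After op 1 (modify b.txt): modified={b.txt} staged={none}
After op 2 (git add b.txt): modified={none} staged={b.txt}
After op 3 (modify c.txt): modified={c.txt} staged={b.txt}
After op 4 (git reset b.txt): modified={b.txt, c.txt} staged={none}
After op 5 (git add c.txt): modified={b.txt} staged={c.txt}
After op 6 (git add b.txt): modified={none} staged={b.txt, c.txt}
After op 7 (modify a.txt): modified={a.txt} staged={b.txt, c.txt}
After op 8 (git add a.txt): modified={none} staged={a.txt, b.txt, c.txt}
After op 9 (git add c.txt): modified={none} staged={a.txt, b.txt, c.txt}
After op 10 (modify c.txt): modified={c.txt} staged={a.txt, b.txt, c.txt}
After op 11 (modify b.txt): modified={b.txt, c.txt} staged={a.txt, b.txt, c.txt}
After op 12 (git commit): modified={b.txt, c.txt} staged={none}
After op 13 (modify a.txt): modified={a.txt, b.txt, c.txt} staged={none}
Final staged set: {none} -> count=0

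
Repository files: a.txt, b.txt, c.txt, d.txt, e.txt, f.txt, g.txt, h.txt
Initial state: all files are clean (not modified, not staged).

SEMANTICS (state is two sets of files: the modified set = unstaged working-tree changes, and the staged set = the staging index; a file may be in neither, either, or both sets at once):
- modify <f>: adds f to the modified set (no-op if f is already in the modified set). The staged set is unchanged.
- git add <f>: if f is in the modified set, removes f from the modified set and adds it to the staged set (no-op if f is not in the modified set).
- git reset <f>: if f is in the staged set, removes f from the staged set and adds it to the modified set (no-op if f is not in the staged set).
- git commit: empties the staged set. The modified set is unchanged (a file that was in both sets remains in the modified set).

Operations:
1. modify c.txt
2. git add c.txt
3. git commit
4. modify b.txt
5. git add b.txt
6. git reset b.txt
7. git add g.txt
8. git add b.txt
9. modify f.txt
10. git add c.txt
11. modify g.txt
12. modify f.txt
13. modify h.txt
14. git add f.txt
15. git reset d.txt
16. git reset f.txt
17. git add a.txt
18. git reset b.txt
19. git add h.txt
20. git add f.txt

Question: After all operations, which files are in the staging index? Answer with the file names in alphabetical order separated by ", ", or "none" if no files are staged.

Answer: f.txt, h.txt

Derivation:
After op 1 (modify c.txt): modified={c.txt} staged={none}
After op 2 (git add c.txt): modified={none} staged={c.txt}
After op 3 (git commit): modified={none} staged={none}
After op 4 (modify b.txt): modified={b.txt} staged={none}
After op 5 (git add b.txt): modified={none} staged={b.txt}
After op 6 (git reset b.txt): modified={b.txt} staged={none}
After op 7 (git add g.txt): modified={b.txt} staged={none}
After op 8 (git add b.txt): modified={none} staged={b.txt}
After op 9 (modify f.txt): modified={f.txt} staged={b.txt}
After op 10 (git add c.txt): modified={f.txt} staged={b.txt}
After op 11 (modify g.txt): modified={f.txt, g.txt} staged={b.txt}
After op 12 (modify f.txt): modified={f.txt, g.txt} staged={b.txt}
After op 13 (modify h.txt): modified={f.txt, g.txt, h.txt} staged={b.txt}
After op 14 (git add f.txt): modified={g.txt, h.txt} staged={b.txt, f.txt}
After op 15 (git reset d.txt): modified={g.txt, h.txt} staged={b.txt, f.txt}
After op 16 (git reset f.txt): modified={f.txt, g.txt, h.txt} staged={b.txt}
After op 17 (git add a.txt): modified={f.txt, g.txt, h.txt} staged={b.txt}
After op 18 (git reset b.txt): modified={b.txt, f.txt, g.txt, h.txt} staged={none}
After op 19 (git add h.txt): modified={b.txt, f.txt, g.txt} staged={h.txt}
After op 20 (git add f.txt): modified={b.txt, g.txt} staged={f.txt, h.txt}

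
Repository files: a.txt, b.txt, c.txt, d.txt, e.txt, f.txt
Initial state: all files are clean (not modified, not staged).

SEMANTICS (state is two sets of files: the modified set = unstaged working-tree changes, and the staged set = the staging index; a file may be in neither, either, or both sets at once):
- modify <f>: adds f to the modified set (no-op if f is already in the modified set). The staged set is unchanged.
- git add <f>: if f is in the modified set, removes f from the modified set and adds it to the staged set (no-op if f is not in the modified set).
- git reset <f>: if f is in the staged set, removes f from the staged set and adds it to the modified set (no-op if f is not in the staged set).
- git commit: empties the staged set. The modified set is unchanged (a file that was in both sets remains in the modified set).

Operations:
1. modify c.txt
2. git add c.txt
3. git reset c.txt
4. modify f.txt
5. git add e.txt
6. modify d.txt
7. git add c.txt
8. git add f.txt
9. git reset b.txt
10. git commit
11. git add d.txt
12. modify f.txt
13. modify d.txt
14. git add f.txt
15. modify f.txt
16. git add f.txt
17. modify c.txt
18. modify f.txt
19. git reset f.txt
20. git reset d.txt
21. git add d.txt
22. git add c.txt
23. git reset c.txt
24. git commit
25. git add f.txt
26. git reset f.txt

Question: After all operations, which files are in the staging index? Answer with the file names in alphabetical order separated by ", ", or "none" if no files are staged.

Answer: none

Derivation:
After op 1 (modify c.txt): modified={c.txt} staged={none}
After op 2 (git add c.txt): modified={none} staged={c.txt}
After op 3 (git reset c.txt): modified={c.txt} staged={none}
After op 4 (modify f.txt): modified={c.txt, f.txt} staged={none}
After op 5 (git add e.txt): modified={c.txt, f.txt} staged={none}
After op 6 (modify d.txt): modified={c.txt, d.txt, f.txt} staged={none}
After op 7 (git add c.txt): modified={d.txt, f.txt} staged={c.txt}
After op 8 (git add f.txt): modified={d.txt} staged={c.txt, f.txt}
After op 9 (git reset b.txt): modified={d.txt} staged={c.txt, f.txt}
After op 10 (git commit): modified={d.txt} staged={none}
After op 11 (git add d.txt): modified={none} staged={d.txt}
After op 12 (modify f.txt): modified={f.txt} staged={d.txt}
After op 13 (modify d.txt): modified={d.txt, f.txt} staged={d.txt}
After op 14 (git add f.txt): modified={d.txt} staged={d.txt, f.txt}
After op 15 (modify f.txt): modified={d.txt, f.txt} staged={d.txt, f.txt}
After op 16 (git add f.txt): modified={d.txt} staged={d.txt, f.txt}
After op 17 (modify c.txt): modified={c.txt, d.txt} staged={d.txt, f.txt}
After op 18 (modify f.txt): modified={c.txt, d.txt, f.txt} staged={d.txt, f.txt}
After op 19 (git reset f.txt): modified={c.txt, d.txt, f.txt} staged={d.txt}
After op 20 (git reset d.txt): modified={c.txt, d.txt, f.txt} staged={none}
After op 21 (git add d.txt): modified={c.txt, f.txt} staged={d.txt}
After op 22 (git add c.txt): modified={f.txt} staged={c.txt, d.txt}
After op 23 (git reset c.txt): modified={c.txt, f.txt} staged={d.txt}
After op 24 (git commit): modified={c.txt, f.txt} staged={none}
After op 25 (git add f.txt): modified={c.txt} staged={f.txt}
After op 26 (git reset f.txt): modified={c.txt, f.txt} staged={none}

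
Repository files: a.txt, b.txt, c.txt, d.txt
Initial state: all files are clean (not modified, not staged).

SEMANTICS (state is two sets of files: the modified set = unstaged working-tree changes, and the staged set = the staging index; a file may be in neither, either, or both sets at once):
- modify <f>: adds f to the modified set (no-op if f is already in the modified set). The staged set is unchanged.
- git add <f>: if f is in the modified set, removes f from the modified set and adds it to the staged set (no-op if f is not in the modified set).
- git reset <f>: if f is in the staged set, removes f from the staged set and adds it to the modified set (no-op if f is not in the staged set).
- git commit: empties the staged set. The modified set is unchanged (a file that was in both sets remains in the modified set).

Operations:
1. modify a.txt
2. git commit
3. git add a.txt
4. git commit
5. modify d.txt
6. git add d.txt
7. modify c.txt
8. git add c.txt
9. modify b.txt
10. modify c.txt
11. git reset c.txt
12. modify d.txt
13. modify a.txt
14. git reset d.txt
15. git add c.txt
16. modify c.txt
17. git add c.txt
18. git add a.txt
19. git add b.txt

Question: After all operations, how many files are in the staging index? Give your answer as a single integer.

After op 1 (modify a.txt): modified={a.txt} staged={none}
After op 2 (git commit): modified={a.txt} staged={none}
After op 3 (git add a.txt): modified={none} staged={a.txt}
After op 4 (git commit): modified={none} staged={none}
After op 5 (modify d.txt): modified={d.txt} staged={none}
After op 6 (git add d.txt): modified={none} staged={d.txt}
After op 7 (modify c.txt): modified={c.txt} staged={d.txt}
After op 8 (git add c.txt): modified={none} staged={c.txt, d.txt}
After op 9 (modify b.txt): modified={b.txt} staged={c.txt, d.txt}
After op 10 (modify c.txt): modified={b.txt, c.txt} staged={c.txt, d.txt}
After op 11 (git reset c.txt): modified={b.txt, c.txt} staged={d.txt}
After op 12 (modify d.txt): modified={b.txt, c.txt, d.txt} staged={d.txt}
After op 13 (modify a.txt): modified={a.txt, b.txt, c.txt, d.txt} staged={d.txt}
After op 14 (git reset d.txt): modified={a.txt, b.txt, c.txt, d.txt} staged={none}
After op 15 (git add c.txt): modified={a.txt, b.txt, d.txt} staged={c.txt}
After op 16 (modify c.txt): modified={a.txt, b.txt, c.txt, d.txt} staged={c.txt}
After op 17 (git add c.txt): modified={a.txt, b.txt, d.txt} staged={c.txt}
After op 18 (git add a.txt): modified={b.txt, d.txt} staged={a.txt, c.txt}
After op 19 (git add b.txt): modified={d.txt} staged={a.txt, b.txt, c.txt}
Final staged set: {a.txt, b.txt, c.txt} -> count=3

Answer: 3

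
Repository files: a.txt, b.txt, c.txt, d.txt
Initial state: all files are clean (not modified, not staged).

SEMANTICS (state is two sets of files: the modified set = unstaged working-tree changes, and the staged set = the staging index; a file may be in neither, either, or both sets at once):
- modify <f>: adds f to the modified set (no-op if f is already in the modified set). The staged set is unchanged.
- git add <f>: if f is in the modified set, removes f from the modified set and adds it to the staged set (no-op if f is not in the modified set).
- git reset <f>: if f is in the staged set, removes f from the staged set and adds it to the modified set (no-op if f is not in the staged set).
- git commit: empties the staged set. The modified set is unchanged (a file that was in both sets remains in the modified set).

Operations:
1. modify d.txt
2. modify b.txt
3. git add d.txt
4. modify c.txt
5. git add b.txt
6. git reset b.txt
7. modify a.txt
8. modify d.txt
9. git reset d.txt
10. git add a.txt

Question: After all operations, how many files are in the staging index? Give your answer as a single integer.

After op 1 (modify d.txt): modified={d.txt} staged={none}
After op 2 (modify b.txt): modified={b.txt, d.txt} staged={none}
After op 3 (git add d.txt): modified={b.txt} staged={d.txt}
After op 4 (modify c.txt): modified={b.txt, c.txt} staged={d.txt}
After op 5 (git add b.txt): modified={c.txt} staged={b.txt, d.txt}
After op 6 (git reset b.txt): modified={b.txt, c.txt} staged={d.txt}
After op 7 (modify a.txt): modified={a.txt, b.txt, c.txt} staged={d.txt}
After op 8 (modify d.txt): modified={a.txt, b.txt, c.txt, d.txt} staged={d.txt}
After op 9 (git reset d.txt): modified={a.txt, b.txt, c.txt, d.txt} staged={none}
After op 10 (git add a.txt): modified={b.txt, c.txt, d.txt} staged={a.txt}
Final staged set: {a.txt} -> count=1

Answer: 1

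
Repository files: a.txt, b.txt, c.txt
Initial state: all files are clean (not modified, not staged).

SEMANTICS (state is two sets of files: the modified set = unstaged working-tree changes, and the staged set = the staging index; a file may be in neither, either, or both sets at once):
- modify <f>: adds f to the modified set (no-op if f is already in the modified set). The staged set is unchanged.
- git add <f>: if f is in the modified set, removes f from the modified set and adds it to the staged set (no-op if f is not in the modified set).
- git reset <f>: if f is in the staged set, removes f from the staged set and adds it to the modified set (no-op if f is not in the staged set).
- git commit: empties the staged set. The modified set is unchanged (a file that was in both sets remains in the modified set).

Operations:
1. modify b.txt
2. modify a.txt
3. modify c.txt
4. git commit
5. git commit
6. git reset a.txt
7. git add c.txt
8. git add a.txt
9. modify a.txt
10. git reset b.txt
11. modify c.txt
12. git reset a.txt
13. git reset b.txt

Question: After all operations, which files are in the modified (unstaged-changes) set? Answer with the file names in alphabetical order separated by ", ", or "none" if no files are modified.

After op 1 (modify b.txt): modified={b.txt} staged={none}
After op 2 (modify a.txt): modified={a.txt, b.txt} staged={none}
After op 3 (modify c.txt): modified={a.txt, b.txt, c.txt} staged={none}
After op 4 (git commit): modified={a.txt, b.txt, c.txt} staged={none}
After op 5 (git commit): modified={a.txt, b.txt, c.txt} staged={none}
After op 6 (git reset a.txt): modified={a.txt, b.txt, c.txt} staged={none}
After op 7 (git add c.txt): modified={a.txt, b.txt} staged={c.txt}
After op 8 (git add a.txt): modified={b.txt} staged={a.txt, c.txt}
After op 9 (modify a.txt): modified={a.txt, b.txt} staged={a.txt, c.txt}
After op 10 (git reset b.txt): modified={a.txt, b.txt} staged={a.txt, c.txt}
After op 11 (modify c.txt): modified={a.txt, b.txt, c.txt} staged={a.txt, c.txt}
After op 12 (git reset a.txt): modified={a.txt, b.txt, c.txt} staged={c.txt}
After op 13 (git reset b.txt): modified={a.txt, b.txt, c.txt} staged={c.txt}

Answer: a.txt, b.txt, c.txt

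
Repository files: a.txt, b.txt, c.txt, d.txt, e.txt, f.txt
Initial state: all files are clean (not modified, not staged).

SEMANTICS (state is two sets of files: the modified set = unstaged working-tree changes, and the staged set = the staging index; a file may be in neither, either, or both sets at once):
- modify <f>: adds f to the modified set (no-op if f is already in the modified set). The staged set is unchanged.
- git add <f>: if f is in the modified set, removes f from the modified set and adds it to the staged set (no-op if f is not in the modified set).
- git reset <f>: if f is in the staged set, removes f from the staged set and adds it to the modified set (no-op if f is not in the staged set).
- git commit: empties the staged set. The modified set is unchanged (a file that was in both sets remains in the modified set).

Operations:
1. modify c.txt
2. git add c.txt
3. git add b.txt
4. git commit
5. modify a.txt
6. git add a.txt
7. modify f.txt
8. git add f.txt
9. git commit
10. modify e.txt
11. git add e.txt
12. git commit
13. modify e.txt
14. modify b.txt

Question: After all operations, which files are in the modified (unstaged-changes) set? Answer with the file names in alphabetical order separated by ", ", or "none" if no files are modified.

Answer: b.txt, e.txt

Derivation:
After op 1 (modify c.txt): modified={c.txt} staged={none}
After op 2 (git add c.txt): modified={none} staged={c.txt}
After op 3 (git add b.txt): modified={none} staged={c.txt}
After op 4 (git commit): modified={none} staged={none}
After op 5 (modify a.txt): modified={a.txt} staged={none}
After op 6 (git add a.txt): modified={none} staged={a.txt}
After op 7 (modify f.txt): modified={f.txt} staged={a.txt}
After op 8 (git add f.txt): modified={none} staged={a.txt, f.txt}
After op 9 (git commit): modified={none} staged={none}
After op 10 (modify e.txt): modified={e.txt} staged={none}
After op 11 (git add e.txt): modified={none} staged={e.txt}
After op 12 (git commit): modified={none} staged={none}
After op 13 (modify e.txt): modified={e.txt} staged={none}
After op 14 (modify b.txt): modified={b.txt, e.txt} staged={none}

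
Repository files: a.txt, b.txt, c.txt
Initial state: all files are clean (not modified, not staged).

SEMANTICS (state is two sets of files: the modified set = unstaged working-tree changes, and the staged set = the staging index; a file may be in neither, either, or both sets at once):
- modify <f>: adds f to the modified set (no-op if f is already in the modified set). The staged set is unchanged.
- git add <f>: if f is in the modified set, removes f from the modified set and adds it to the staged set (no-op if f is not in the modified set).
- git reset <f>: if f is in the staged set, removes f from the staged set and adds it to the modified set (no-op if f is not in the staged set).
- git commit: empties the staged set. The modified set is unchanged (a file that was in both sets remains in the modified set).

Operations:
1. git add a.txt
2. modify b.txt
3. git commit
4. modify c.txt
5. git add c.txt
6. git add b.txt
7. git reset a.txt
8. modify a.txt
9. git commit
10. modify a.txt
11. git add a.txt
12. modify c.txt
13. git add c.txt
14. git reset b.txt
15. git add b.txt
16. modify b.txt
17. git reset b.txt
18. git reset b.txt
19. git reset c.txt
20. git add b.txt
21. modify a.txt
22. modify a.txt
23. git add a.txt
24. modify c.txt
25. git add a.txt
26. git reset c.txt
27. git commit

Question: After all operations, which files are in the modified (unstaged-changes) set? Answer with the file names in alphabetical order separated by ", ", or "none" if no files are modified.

After op 1 (git add a.txt): modified={none} staged={none}
After op 2 (modify b.txt): modified={b.txt} staged={none}
After op 3 (git commit): modified={b.txt} staged={none}
After op 4 (modify c.txt): modified={b.txt, c.txt} staged={none}
After op 5 (git add c.txt): modified={b.txt} staged={c.txt}
After op 6 (git add b.txt): modified={none} staged={b.txt, c.txt}
After op 7 (git reset a.txt): modified={none} staged={b.txt, c.txt}
After op 8 (modify a.txt): modified={a.txt} staged={b.txt, c.txt}
After op 9 (git commit): modified={a.txt} staged={none}
After op 10 (modify a.txt): modified={a.txt} staged={none}
After op 11 (git add a.txt): modified={none} staged={a.txt}
After op 12 (modify c.txt): modified={c.txt} staged={a.txt}
After op 13 (git add c.txt): modified={none} staged={a.txt, c.txt}
After op 14 (git reset b.txt): modified={none} staged={a.txt, c.txt}
After op 15 (git add b.txt): modified={none} staged={a.txt, c.txt}
After op 16 (modify b.txt): modified={b.txt} staged={a.txt, c.txt}
After op 17 (git reset b.txt): modified={b.txt} staged={a.txt, c.txt}
After op 18 (git reset b.txt): modified={b.txt} staged={a.txt, c.txt}
After op 19 (git reset c.txt): modified={b.txt, c.txt} staged={a.txt}
After op 20 (git add b.txt): modified={c.txt} staged={a.txt, b.txt}
After op 21 (modify a.txt): modified={a.txt, c.txt} staged={a.txt, b.txt}
After op 22 (modify a.txt): modified={a.txt, c.txt} staged={a.txt, b.txt}
After op 23 (git add a.txt): modified={c.txt} staged={a.txt, b.txt}
After op 24 (modify c.txt): modified={c.txt} staged={a.txt, b.txt}
After op 25 (git add a.txt): modified={c.txt} staged={a.txt, b.txt}
After op 26 (git reset c.txt): modified={c.txt} staged={a.txt, b.txt}
After op 27 (git commit): modified={c.txt} staged={none}

Answer: c.txt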